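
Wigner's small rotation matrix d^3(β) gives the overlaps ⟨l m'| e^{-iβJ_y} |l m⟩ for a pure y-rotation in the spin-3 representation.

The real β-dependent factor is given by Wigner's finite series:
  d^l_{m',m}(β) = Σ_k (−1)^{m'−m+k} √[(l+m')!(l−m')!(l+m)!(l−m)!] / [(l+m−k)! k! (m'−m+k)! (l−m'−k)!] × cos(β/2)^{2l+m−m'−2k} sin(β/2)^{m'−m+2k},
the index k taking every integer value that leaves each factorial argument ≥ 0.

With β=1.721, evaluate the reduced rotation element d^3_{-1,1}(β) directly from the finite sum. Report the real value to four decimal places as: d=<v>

d^3_{-1,1}(β=1.721) via Wigner's sum:
With c≡cos(β/2)=0.652058 and s≡sin(β/2)=0.758169, N=[2·24·24·2]^{1/2}=48.000000
k: max(0,(1)−(-1))=2 … min(3+(1),3−(-1))=4
  k=2: (−1)^0·48.0000/(8)·0.6521^4·0.7582^2 = +0.623489
  k=3: (−1)^1·48.0000/(6)·0.6521^2·0.7582^4 = -1.123897
  k=4: (−1)^2·48.0000/(48)·0.6521^0·0.7582^6 = +0.189931
d^3_{-1,1}(1.721) = +0.623489 -1.123897 +0.189931 = -0.310477

d=-0.3105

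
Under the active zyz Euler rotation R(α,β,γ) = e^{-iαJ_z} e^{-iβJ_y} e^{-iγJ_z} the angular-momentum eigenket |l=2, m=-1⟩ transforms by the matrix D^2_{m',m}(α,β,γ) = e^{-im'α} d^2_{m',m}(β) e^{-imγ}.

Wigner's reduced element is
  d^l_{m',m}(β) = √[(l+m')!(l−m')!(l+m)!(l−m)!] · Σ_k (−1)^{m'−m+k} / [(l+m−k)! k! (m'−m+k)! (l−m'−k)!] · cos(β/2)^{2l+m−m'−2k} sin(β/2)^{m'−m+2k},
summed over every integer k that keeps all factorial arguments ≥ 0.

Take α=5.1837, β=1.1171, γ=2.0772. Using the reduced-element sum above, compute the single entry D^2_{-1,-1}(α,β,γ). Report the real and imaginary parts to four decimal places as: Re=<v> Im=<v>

Re=-0.0496 Im=-0.0736

Split into d^2_{-1,-1}(β=1.1171) × two z-phases.
Half-angle: c=0.848024, s=0.529957. N=√(1·6·1·6)=6.000000
Admissible k: 0..1 (factorial args all ≥0)
  k=0: (−1)^0·6.0000/(6)·0.8480^4·0.5300^0 = +0.517170
  k=1: (−1)^1·6.0000/(2)·0.8480^2·0.5300^2 = -0.605926
d^2_{-1,-1}(1.1171) = +0.517170 -0.605926 = -0.088756
D = (+0.454055-0.890974i)·(-0.088756)·(-0.485035+0.874495i) = -0.049607-0.073598i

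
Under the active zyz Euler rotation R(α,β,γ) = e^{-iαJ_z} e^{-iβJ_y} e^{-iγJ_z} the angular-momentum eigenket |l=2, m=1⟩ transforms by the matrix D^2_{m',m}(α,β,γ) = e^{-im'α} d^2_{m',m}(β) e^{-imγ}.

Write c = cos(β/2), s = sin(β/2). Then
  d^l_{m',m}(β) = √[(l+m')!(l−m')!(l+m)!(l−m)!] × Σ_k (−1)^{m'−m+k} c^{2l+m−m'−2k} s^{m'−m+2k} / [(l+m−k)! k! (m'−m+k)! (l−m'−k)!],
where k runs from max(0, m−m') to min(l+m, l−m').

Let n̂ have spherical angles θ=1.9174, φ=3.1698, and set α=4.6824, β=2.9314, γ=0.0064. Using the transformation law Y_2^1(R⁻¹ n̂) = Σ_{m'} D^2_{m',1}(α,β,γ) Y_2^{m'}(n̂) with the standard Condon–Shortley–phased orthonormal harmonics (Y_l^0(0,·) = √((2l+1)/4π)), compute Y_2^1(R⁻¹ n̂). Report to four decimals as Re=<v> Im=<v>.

Need the full column D^2_{m',1} for m'=−2..2 at α=4.6824, β=2.9314, γ=0.0064.
cos(β/2)=0.104903, sin(β/2)=0.994482
d^2_{-2,1}: single k=3 term ⇒ +0.206352;  D = -0.205898+0.013687i
d^2_{-1,1}: k∈[2..3] ⇒ +0.032651 -0.978112 = -0.945461;  D = +0.034397+0.944835i
d^2_{0,1}: k∈[1..2] ⇒ +0.002812 -0.252729 = -0.249917;  D = -0.249912+0.001599i
d^2_{1,1}: k∈[0..1] ⇒ +0.000121 -0.032651 = -0.032529;  D = +0.000767-0.032520i
d^2_{2,1}: single k=0 term ⇒ -0.002296;  D = +0.002293+0.000123i
Y_2^{m'}(θ=1.9174,φ=3.1698) and Σ D·Y over m':
  (-0.2059+0.0137i)·(+0.3412-0.0193i)  (+0.0344+0.9448i)·(+0.2467-0.0070i)  (-0.2499+0.0016i)·(-0.2062+0.0000i)  (+0.0008-0.0325i)·(-0.2467-0.0070i)  (+0.0023+0.0001i)·(+0.3412+0.0193i)
Y_2^1(R⁻¹ n̂) = -0.003018+0.249295i

Re=-0.0030 Im=0.2493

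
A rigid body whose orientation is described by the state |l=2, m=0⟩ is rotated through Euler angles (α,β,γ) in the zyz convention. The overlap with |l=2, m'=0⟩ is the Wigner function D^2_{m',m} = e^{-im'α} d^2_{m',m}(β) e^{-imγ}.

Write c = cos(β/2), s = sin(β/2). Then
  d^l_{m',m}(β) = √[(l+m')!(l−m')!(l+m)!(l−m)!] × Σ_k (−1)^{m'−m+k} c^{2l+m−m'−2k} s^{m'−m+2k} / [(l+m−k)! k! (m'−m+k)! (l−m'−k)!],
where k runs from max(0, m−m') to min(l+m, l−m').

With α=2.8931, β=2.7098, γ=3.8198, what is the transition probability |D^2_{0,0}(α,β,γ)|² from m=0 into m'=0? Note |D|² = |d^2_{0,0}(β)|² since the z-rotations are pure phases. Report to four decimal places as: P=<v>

Split into d^2_{0,0}(β=2.7098) × two z-phases.
With c≡cos(β/2)=0.214223 and s≡sin(β/2)=0.976785, N=[2·2·2·2]^{1/2}=4.000000
Admissible k: 0..2 (factorial args all ≥0)
  k=0: (−1)^0·4.0000/(4)·0.2142^4·0.9768^0 = +0.002106
  k=1: (−1)^1·4.0000/(1)·0.2142^2·0.9768^2 = -0.175142
  k=2: (−1)^2·4.0000/(4)·0.2142^0·0.9768^4 = +0.910323
d^2_{0,0}(2.7098) = +0.002106 -0.175142 +0.910323 = +0.737287
|D^2_{0,0}|² = |d^2_{0,0}(β)|² = (+0.737287)² = 0.543592 (the z-rotation phases have unit modulus)

P=0.5436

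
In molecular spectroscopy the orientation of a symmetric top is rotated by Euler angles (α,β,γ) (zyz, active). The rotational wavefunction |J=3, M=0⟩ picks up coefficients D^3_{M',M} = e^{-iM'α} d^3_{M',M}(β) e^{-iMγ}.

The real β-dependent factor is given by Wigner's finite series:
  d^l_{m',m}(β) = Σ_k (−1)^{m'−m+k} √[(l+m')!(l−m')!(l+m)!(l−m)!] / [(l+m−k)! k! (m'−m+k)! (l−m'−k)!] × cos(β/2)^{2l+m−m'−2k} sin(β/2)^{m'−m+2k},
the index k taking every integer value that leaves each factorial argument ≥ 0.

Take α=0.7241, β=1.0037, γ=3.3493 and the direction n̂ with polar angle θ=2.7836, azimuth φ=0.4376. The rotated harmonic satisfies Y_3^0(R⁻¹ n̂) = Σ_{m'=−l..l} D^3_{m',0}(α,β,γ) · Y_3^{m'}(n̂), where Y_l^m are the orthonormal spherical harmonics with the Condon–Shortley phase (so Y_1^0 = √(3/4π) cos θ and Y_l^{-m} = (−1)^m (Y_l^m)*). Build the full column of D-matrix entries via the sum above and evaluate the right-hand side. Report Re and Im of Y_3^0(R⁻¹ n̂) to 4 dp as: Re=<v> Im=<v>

Need the full column D^3_{m',0} for m'=−3..3 at α=0.7241, β=1.0037, γ=3.3493.
cos(β/2)=0.876694, sin(β/2)=0.481048
d^3_{-3,0}: single k=3 term ⇒ +0.335448;  D = -0.189824+0.276572i
d^3_{-2,0}: k∈[2..3] ⇒ +0.748739 -0.225430 = +0.523309;  D = +0.063995+0.519381i
d^3_{-1,0}: k∈[1..3] ⇒ +0.863018 -0.779511 +0.078232 = +0.161739;  D = +0.121158+0.107146i
d^3_{0,0}: k∈[0..3] ⇒ +0.454034 -1.230303 +0.370419 -0.012392 = -0.418242;  D = -0.418242+0.000000i
d^3_{1,0}: k∈[0..2] ⇒ -0.863018 +0.779511 -0.078232 = -0.161739;  D = -0.121158+0.107146i
d^3_{2,0}: k∈[0..1] ⇒ +0.748739 -0.225430 = +0.523309;  D = +0.063995-0.519381i
d^3_{3,0}: single k=0 term ⇒ -0.335448;  D = +0.189824+0.276572i
Y_3^{m'}(θ=2.7836,φ=0.4376) and Σ D·Y over m':
  (-0.1898+0.2766i)·(+0.0046-0.0174i)  (+0.0640+0.5194i)·(-0.0753+0.0902i)  (+0.1212+0.1071i)·(+0.3473-0.1625i)  (-0.4182+0.0000i)·(-0.4845+0.0000i)  (-0.1212+0.1071i)·(-0.3473-0.1625i)  (+0.0640-0.5194i)·(-0.0753-0.0902i)  (+0.1898+0.2766i)·(-0.0046-0.0174i)
Y_3^0(R⁻¹ n̂) = +0.226114-0.000000i

Re=0.2261 Im=0.0000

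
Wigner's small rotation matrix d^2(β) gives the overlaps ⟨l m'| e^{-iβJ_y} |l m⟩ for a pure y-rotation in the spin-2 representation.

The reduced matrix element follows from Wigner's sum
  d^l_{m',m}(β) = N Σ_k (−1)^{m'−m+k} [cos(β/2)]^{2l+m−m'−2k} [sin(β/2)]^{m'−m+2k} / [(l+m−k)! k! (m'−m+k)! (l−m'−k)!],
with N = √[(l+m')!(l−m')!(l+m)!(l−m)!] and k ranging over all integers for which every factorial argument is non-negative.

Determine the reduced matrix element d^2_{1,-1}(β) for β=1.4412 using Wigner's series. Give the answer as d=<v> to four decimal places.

d^2_{1,-1}(β=1.4412) via Wigner's sum:
Half-angle: c=0.751410, s=0.659836. N=√(6·1·1·6)=6.000000
Admissible k: 0..1 (factorial args all ≥0)
  k=0: (−1)^2·6.0000/(2)·0.7514^2·0.6598^2 = +0.737474
  k=1: (−1)^3·6.0000/(6)·0.7514^0·0.6598^4 = -0.189558
d^2_{1,-1}(1.4412) = +0.737474 -0.189558 = +0.547916

d=0.5479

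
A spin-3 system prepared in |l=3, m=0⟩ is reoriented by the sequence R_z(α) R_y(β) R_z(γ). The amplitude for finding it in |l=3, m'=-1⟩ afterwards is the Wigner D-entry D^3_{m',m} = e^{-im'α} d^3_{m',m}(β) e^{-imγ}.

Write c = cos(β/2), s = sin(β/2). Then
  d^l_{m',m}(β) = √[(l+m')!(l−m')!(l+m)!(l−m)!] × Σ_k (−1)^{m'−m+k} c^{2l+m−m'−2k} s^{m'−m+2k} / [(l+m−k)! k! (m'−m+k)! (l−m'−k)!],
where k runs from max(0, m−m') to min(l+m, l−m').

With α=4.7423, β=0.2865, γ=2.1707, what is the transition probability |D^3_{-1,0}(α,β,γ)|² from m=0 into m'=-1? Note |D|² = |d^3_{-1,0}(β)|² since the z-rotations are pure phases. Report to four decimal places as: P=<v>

P=0.1941

First d^3_{-1,0}(β=0.2865), then the phase factors e^{-i(-1)α} and e^{-i(0)γ}:
With c≡cos(β/2)=0.989757 and s≡sin(β/2)=0.142761, N=[2·24·6·6]^{1/2}=41.569219
The bounds max(0,m−m')=1 and min(l+m,l−m')=3 give 3 terms
  k=1: (−1)^0·41.5692/(12)·0.9898^5·0.1428^1 = +0.469724
  k=2: (−1)^1·41.5692/(4)·0.9898^3·0.1428^3 = -0.029317
  k=3: (−1)^2·41.5692/(12)·0.9898^1·0.1428^5 = +0.000203
d^3_{-1,0}(0.2865) = +0.469724 -0.029317 +0.000203 = +0.440610
|D^3_{-1,0}|² = |d^3_{-1,0}(β)|² = (+0.440610)² = 0.194137 (the z-rotation phases have unit modulus)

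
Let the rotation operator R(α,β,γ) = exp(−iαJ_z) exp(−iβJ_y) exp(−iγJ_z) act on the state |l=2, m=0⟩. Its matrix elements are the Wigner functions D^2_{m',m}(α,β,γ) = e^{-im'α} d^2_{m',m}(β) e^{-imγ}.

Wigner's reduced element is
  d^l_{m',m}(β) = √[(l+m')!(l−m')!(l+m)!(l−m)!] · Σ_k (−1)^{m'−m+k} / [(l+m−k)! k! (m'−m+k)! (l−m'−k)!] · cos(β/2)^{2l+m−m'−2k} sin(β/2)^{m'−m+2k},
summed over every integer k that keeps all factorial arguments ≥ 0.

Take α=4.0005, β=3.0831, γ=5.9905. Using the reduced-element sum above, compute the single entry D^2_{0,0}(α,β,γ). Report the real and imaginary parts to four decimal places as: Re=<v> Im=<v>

Split into d^2_{0,0}(β=3.0831) × two z-phases.
c=cos(3.0831/2)=0.029242, s=sin(3.0831/2)=0.999572; N=√[2·2·2·2]=4.000000
k: max(0,(0)−(0))=0 … min(2+(0),2−(0))=2
  k=0: (−1)^0·4.0000/(4)·0.0292^4·0.9996^0 = +0.000001
  k=1: (−1)^1·4.0000/(1)·0.0292^2·0.9996^2 = -0.003417
  k=2: (−1)^2·4.0000/(4)·0.0292^0·0.9996^4 = +0.998291
d^2_{0,0}(3.0831) = +0.000001 -0.003417 +0.998291 = +0.994874
D = (+1.000000+0.000000i)·(+0.994874)·(+1.000000+0.000000i) = +0.994874+0.000000i

Re=0.9949 Im=0.0000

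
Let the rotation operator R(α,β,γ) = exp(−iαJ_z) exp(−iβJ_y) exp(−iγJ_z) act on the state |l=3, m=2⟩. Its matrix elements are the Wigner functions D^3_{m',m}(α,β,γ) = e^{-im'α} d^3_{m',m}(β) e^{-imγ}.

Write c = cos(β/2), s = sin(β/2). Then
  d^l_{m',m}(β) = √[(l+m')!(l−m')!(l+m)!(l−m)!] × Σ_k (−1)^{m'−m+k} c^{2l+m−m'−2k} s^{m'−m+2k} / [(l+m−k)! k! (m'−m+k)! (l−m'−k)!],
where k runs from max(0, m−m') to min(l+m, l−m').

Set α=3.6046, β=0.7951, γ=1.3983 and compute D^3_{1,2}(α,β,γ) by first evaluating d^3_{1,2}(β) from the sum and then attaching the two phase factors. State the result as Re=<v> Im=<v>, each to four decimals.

Re=0.5244 Im=-0.0622

First d^3_{1,2}(β=0.7951), then the phase factors e^{-i(1)α} and e^{-i(2)γ}:
c=cos(0.7951/2)=0.922012, s=sin(0.7951/2)=0.387161; N=√[24·2·120·1]=75.894664
Admissible k: 1..2 (factorial args all ≥0)
  k=1: (−1)^0·75.8947/(24)·0.9220^5·0.3872^1 = +0.815783
  k=2: (−1)^1·75.8947/(12)·0.9220^3·0.3872^3 = -0.287683
d^3_{1,2}(0.7951) = +0.815783 -0.287683 = +0.528101
D = (-0.894713+0.446641i)·(+0.528101)·(-0.941078-0.338190i) = +0.524427-0.062179i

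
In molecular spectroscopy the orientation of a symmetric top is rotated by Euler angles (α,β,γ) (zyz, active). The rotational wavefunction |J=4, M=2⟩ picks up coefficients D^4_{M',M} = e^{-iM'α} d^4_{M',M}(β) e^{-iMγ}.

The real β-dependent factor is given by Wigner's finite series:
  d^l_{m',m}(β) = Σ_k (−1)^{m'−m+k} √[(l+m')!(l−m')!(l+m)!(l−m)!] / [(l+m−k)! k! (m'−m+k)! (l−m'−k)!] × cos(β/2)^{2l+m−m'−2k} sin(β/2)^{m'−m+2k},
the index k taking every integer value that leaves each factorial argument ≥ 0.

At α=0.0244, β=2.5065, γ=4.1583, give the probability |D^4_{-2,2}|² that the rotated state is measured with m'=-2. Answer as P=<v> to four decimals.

P=0.0065

Split into d^4_{-2,2}(β=2.5065) × two z-phases.
c=cos(2.5065/2)=0.312237, s=sin(2.5065/2)=0.950004; N=√[2·720·720·2]=1440.000000
k: max(0,(2)−(-2))=4 … min(4+(2),4−(-2))=6
  k=4: (−1)^0·1440.0000/(96)·0.3122^4·0.9500^4 = +0.116126
  k=5: (−1)^1·1440.0000/(120)·0.3122^2·0.9500^6 = -0.860008
  k=6: (−1)^2·1440.0000/(1440)·0.3122^0·0.9500^8 = +0.663445
d^4_{-2,2}(2.5065) = +0.116126 -0.860008 +0.663445 = -0.080437
|D^4_{-2,2}|² = |d^4_{-2,2}(β)|² = (-0.080437)² = 0.006470 (the z-rotation phases have unit modulus)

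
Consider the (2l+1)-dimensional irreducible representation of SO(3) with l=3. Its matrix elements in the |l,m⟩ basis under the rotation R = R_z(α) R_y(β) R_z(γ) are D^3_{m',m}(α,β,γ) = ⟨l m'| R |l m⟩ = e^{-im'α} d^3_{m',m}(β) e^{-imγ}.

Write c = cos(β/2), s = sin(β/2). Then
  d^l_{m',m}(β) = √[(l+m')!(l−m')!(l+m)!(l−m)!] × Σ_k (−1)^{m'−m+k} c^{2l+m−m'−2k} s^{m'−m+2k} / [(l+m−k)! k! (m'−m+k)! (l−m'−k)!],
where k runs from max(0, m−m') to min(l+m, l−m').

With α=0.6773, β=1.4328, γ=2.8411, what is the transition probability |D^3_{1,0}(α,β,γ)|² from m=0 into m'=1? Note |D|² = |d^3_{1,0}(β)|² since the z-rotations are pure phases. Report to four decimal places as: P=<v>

P=0.1508

D^3_{1,0}(0.6773,1.4328,2.8411) = e^{-i·1·0.6773}·d^3_{1,0}(1.4328)·e^{-i·0·2.8411}. Compute d first:
Half-angle: c=0.754175, s=0.656674. N=√(24·2·6·6)=41.569219
The bounds max(0,m−m')=0 and min(l+m,l−m')=2 give 3 terms
  k=0: (−1)^1·41.5692/(12)·0.7542^5·0.6567^1 = -0.555009
  k=1: (−1)^2·41.5692/(4)·0.7542^3·0.6567^3 = +1.262342
  k=2: (−1)^3·41.5692/(12)·0.7542^1·0.6567^5 = -0.319015
d^3_{1,0}(1.4328) = -0.555009 +1.262342 -0.319015 = +0.388318
|D^3_{1,0}|² = |d^3_{1,0}(β)|² = (+0.388318)² = 0.150791 (the z-rotation phases have unit modulus)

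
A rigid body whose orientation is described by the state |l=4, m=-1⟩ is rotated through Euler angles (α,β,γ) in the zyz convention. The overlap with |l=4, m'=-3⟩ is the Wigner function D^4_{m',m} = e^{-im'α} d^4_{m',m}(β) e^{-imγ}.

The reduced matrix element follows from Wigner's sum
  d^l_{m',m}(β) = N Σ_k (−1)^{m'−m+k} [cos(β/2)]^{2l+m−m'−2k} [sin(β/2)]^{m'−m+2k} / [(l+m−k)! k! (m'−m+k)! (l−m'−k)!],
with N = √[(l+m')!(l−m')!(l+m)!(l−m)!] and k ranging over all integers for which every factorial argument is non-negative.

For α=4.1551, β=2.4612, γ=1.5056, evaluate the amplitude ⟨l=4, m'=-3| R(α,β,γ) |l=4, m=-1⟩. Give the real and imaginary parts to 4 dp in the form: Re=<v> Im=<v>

First d^4_{-3,-1}(β=2.4612), then the phase factors e^{-i(-3)α} and e^{-i(-1)γ}:
Half-angle: c=0.333672, s=0.942689. N=√(1·5040·6·120)=1904.940944
k: max(0,(-1)−(-3))=2 … min(4+(-1),4−(-3))=3
  k=2: (−1)^0·1904.9409/(240)·0.3337^6·0.9427^2 = +0.009735
  k=3: (−1)^1·1904.9409/(144)·0.3337^4·0.9427^4 = -0.129501
d^4_{-3,-1}(2.4612) = +0.009735 -0.129501 = -0.119766
Phases: e^{-i·(-3)·4.1551}=+0.994897-0.100899i, e^{-i·(-1)·1.5056}=+0.065150+0.997875i ⇒ D=-0.019822-0.118115i

Re=-0.0198 Im=-0.1181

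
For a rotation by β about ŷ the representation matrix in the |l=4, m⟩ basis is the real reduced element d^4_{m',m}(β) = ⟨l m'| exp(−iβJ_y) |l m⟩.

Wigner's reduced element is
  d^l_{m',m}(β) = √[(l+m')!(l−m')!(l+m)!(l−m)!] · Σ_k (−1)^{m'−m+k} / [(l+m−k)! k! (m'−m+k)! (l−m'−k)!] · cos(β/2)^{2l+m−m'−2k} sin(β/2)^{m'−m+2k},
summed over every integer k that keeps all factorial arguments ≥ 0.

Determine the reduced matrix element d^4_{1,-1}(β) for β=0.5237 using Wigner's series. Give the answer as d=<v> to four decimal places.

d=0.4312

d^4_{1,-1}(β=0.5237) via Wigner's sum:
Half-angle: c=0.965913, s=0.258868. N=√(120·6·6·120)=720.000000
The bounds max(0,m−m')=0 and min(l+m,l−m')=3 give 4 terms
  k=0: (−1)^2·720.0000/(72)·0.9659^6·0.2589^2 = +0.544232
  k=1: (−1)^3·720.0000/(24)·0.9659^4·0.2589^4 = -0.117270
  k=2: (−1)^4·720.0000/(48)·0.9659^2·0.2589^6 = +0.004211
  k=3: (−1)^5·720.0000/(720)·0.9659^0·0.2589^8 = -0.000020
d^4_{1,-1}(0.5237) = +0.544232 -0.117270 +0.004211 -0.000020 = +0.431153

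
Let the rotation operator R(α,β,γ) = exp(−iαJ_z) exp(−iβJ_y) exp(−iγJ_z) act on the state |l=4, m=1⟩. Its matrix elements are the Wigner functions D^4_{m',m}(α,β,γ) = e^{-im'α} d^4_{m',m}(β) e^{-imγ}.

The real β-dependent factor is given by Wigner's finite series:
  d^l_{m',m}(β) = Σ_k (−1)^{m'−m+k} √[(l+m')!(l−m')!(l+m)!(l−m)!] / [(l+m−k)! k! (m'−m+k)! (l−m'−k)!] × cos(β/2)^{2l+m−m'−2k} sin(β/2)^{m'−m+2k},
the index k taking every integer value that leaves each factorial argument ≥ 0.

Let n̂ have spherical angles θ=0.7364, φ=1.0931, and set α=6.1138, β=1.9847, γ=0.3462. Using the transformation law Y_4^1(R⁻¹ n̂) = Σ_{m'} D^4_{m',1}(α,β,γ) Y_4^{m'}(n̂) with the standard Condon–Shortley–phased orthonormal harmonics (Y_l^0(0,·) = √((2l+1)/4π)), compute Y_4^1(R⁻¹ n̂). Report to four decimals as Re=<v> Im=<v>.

Need the full column D^4_{m',1} for m'=−4..4 at α=6.1138, β=1.9847, γ=0.3462.
cos(β/2)=0.546724, sin(β/2)=0.837313
d^4_{-4,1}: single k=5 term ⇒ +0.503312;  D = +0.261810-0.429858i
d^4_{-3,1}: k∈[4..5] ⇒ +0.580954 -0.817586 = -0.236631;  D = -0.155397+0.178455i
d^4_{-2,1}: k∈[3..5] ⇒ +0.405525 -1.426755 +0.669298 = -0.351932;  D = -0.272549+0.222650i
d^4_{-1,1}: k∈[2..5] ⇒ +0.187233 -1.317481 +1.545092 -0.241603 = +0.173241;  D = +0.150720-0.085415i
d^4_{0,1}: k∈[1..4] ⇒ +0.054674 -0.769430 +1.804718 -0.705502 = +0.384459;  D = +0.361649-0.130457i
d^4_{1,1}: k∈[0..3] ⇒ +0.007983 -0.280850 +1.317481 -1.030061 = +0.014552;  D = +0.014325-0.002560i
d^4_{2,1}: k∈[0..2] ⇒ -0.051868 +0.608288 -0.951170 = -0.394750;  D = -0.394739+0.002933i
d^4_{3,1}: k∈[0..1] ⇒ +0.148612 -0.580954 = -0.432343;  D = -0.426685-0.069715i
d^4_{4,1}: single k=0 term ⇒ -0.214584;  D = -0.202912-0.069807i
Y_4^{m'}(θ=0.7364,φ=1.0931) and Σ D·Y over m':
  (+0.2618-0.4299i)·(-0.0300+0.0849i)  (-0.1554+0.1785i)·(-0.2783+0.0386i)  (-0.2725+0.2226i)·(-0.2476-0.3502i)  (+0.1507-0.0854i)·(+0.0912-0.1761i)  (+0.3616-0.1305i)·(-0.3091+0.0000i)  (+0.0143-0.0026i)·(-0.0912-0.1761i)  (-0.3947+0.0029i)·(-0.2476+0.3502i)  (-0.4267-0.0697i)·(+0.2783+0.0386i)  (-0.2029-0.0698i)·(-0.0300-0.0849i)
Y_4^1(R⁻¹ n̂) = +0.076450-0.132009i

Re=0.0765 Im=-0.1320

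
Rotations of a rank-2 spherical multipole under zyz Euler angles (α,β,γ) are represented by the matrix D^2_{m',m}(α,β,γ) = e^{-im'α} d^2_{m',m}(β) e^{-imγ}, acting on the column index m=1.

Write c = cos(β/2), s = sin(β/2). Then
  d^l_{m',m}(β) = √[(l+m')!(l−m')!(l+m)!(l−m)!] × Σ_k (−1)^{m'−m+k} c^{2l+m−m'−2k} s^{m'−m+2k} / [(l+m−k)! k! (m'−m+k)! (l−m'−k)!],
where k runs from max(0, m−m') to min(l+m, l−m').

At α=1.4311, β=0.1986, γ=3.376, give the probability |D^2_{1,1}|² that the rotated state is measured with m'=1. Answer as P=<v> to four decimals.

D^2_{1,1}(1.4311,0.1986,3.376) = e^{-i·1·1.4311}·d^2_{1,1}(0.1986)·e^{-i·1·3.376}. Compute d first:
c=cos(0.1986/2)=0.995074, s=sin(0.1986/2)=0.099137; N=√[6·1·6·1]=6.000000
k: max(0,(1)−(1))=0 … min(2+(1),2−(1))=1
  k=0: (−1)^0·6.0000/(6)·0.9951^4·0.0991^0 = +0.980440
  k=1: (−1)^1·6.0000/(2)·0.9951^2·0.0991^2 = -0.029195
d^2_{1,1}(0.1986) = +0.980440 -0.029195 = +0.951246
|D^2_{1,1}|² = |d^2_{1,1}(β)|² = (+0.951246)² = 0.904868 (the z-rotation phases have unit modulus)

P=0.9049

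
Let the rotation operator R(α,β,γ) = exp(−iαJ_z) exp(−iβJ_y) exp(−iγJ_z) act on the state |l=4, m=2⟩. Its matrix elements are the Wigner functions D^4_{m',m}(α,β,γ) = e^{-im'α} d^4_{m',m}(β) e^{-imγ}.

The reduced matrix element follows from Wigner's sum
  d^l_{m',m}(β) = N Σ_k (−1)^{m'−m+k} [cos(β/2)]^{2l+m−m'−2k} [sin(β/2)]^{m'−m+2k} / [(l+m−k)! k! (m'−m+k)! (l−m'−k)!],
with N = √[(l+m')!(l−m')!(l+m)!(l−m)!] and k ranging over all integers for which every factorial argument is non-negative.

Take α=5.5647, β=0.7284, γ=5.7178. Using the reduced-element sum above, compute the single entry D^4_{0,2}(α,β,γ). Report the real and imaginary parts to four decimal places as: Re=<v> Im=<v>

Re=0.2162 Im=0.4593

First d^4_{0,2}(β=0.7284), then the phase factors e^{-i(0)α} and e^{-i(2)γ}:
With c≡cos(β/2)=0.934409 and s≡sin(β/2)=0.356202, N=[24·24·720·2]^{1/2}=910.735966
Admissible k: 2..4 (factorial args all ≥0)
  k=2: (−1)^0·910.7360/(96)·0.9344^6·0.3562^2 = +0.801191
  k=3: (−1)^1·910.7360/(36)·0.9344^4·0.3562^4 = -0.310472
  k=4: (−1)^2·910.7360/(96)·0.9344^2·0.3562^6 = +0.016919
d^4_{0,2}(0.7284) = +0.801191 -0.310472 +0.016919 = +0.507637
Attach z-rotation phases: D = e^{-i(0)(5.5647)}·(+0.507637)·e^{-i(2)(5.7178)} = +0.216234+0.459280i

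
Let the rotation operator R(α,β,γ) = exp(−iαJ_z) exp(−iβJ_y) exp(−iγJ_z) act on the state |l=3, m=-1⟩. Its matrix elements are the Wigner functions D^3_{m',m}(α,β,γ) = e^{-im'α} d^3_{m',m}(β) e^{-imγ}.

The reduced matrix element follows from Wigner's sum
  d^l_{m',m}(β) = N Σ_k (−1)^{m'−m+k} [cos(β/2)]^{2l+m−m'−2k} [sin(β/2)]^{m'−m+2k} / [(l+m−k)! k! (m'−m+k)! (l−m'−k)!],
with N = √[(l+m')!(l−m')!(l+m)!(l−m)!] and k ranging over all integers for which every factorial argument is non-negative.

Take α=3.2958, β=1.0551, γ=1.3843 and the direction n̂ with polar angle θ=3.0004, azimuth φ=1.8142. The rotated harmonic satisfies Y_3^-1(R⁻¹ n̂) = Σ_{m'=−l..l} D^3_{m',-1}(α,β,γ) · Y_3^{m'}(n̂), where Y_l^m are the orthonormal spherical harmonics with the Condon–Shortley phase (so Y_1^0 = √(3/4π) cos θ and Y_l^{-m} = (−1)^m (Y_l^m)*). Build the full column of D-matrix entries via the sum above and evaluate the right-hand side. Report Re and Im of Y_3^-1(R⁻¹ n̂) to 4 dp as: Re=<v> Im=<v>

Need the full column D^3_{m',-1} for m'=−3..3 at α=3.2958, β=1.0551, γ=1.3843.
cos(β/2)=0.864043, sin(β/2)=0.503418
d^3_{-3,-1}: single k=2 term ⇒ +0.547072;  D = +0.149148-0.526348i
d^3_{-2,-1}: k∈[1..2] ⇒ +0.766665 -0.520502 = +0.246163;  D = -0.029938+0.244336i
d^3_{-1,-1}: k∈[0..2] ⇒ +0.416114 -1.130027 +0.287698 = -0.426215;  D = +0.013760+0.425993i
d^3_{0,-1}: k∈[0..2] ⇒ -0.839839 +0.855272 -0.096776 = -0.081344;  D = -0.015083-0.079934i
d^3_{1,-1}: k∈[0..2] ⇒ +0.847520 -0.383597 +0.016277 = +0.480200;  D = -0.160459-0.452598i
d^3_{2,-1}: k∈[0..1] ⇒ -0.520502 +0.088344 = -0.432157;  D = -0.205255-0.380303i
d^3_{3,-1}: single k=0 term ⇒ +0.185708;  D = -0.112258-0.147938i
Y_3^{m'}(θ=3.0004,φ=1.8142) and Σ D·Y over m':
  (+0.1491-0.5263i)·(+0.0008+0.0009i)  (-0.0299+0.2443i)·(+0.0177-0.0094i)  (+0.0138+0.4260i)·(-0.0428-0.1722i)  (-0.0151-0.0799i)·(-0.7023+0.0000i)  (-0.1605-0.4526i)·(+0.0428-0.1722i)  (-0.2053-0.3803i)·(+0.0177+0.0094i)  (-0.1123-0.1479i)·(-0.0008+0.0009i)
Y_3^-1(R⁻¹ n̂) = +0.001040+0.039520i

Re=0.0010 Im=0.0395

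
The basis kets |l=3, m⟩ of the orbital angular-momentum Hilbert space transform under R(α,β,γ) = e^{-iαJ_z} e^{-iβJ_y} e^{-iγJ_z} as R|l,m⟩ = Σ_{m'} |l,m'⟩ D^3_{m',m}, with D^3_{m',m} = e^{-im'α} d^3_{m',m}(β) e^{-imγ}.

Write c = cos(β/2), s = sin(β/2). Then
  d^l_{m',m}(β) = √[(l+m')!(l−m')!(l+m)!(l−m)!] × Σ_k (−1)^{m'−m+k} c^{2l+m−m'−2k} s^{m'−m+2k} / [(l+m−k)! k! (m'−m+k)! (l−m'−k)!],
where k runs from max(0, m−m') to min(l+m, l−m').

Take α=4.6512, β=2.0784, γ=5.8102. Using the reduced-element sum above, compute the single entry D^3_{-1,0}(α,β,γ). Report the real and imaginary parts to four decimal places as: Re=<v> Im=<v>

Re=-0.0042 Im=-0.0685

First d^3_{-1,0}(β=2.0784), then the phase factors e^{-i(-1)α} and e^{-i(0)γ}:
Half-angle: c=0.506910, s=0.861999. N=√(2·24·6·6)=41.569219
Admissible k: 1..3 (factorial args all ≥0)
  k=1: (−1)^0·41.5692/(12)·0.5069^5·0.8620^1 = +0.099943
  k=2: (−1)^1·41.5692/(4)·0.5069^3·0.8620^3 = -0.867011
  k=3: (−1)^2·41.5692/(12)·0.5069^1·0.8620^5 = +0.835709
d^3_{-1,0}(2.0784) = +0.099943 -0.867011 +0.835709 = +0.068641
D = (-0.061151-0.998129i)·(+0.068641)·(+1.000000+0.000000i) = -0.004197-0.068512i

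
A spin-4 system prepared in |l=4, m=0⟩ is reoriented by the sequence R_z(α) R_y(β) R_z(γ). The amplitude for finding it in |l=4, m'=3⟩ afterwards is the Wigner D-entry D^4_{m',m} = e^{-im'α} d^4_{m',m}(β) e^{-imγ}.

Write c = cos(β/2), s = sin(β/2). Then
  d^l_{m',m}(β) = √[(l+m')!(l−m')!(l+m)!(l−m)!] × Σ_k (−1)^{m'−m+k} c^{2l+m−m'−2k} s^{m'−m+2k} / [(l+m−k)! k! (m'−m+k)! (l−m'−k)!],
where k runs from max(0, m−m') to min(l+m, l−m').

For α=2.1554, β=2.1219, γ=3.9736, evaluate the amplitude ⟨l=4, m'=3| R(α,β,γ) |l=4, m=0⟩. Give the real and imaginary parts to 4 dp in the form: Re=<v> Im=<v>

D^4_{3,0}(2.1554,2.1219,3.9736) = e^{-i·3·2.1554}·d^4_{3,0}(2.1219)·e^{-i·0·3.9736}. Compute d first:
Half-angle: c=0.488043, s=0.872820. N=√(5040·1·24·24)=1703.830978
k: max(0,(0)−(3))=0 … min(4+(0),4−(3))=1
  k=0: (−1)^3·1703.8310/(144)·0.4880^5·0.8728^3 = -0.217835
  k=1: (−1)^4·1703.8310/(144)·0.4880^3·0.8728^5 = +0.696724
d^4_{3,0}(2.1219) = -0.217835 +0.696724 = +0.478889
D = (+0.983300-0.181995i)·(+0.478889)·(+1.000000+0.000000i) = +0.470891-0.087155i

Re=0.4709 Im=-0.0872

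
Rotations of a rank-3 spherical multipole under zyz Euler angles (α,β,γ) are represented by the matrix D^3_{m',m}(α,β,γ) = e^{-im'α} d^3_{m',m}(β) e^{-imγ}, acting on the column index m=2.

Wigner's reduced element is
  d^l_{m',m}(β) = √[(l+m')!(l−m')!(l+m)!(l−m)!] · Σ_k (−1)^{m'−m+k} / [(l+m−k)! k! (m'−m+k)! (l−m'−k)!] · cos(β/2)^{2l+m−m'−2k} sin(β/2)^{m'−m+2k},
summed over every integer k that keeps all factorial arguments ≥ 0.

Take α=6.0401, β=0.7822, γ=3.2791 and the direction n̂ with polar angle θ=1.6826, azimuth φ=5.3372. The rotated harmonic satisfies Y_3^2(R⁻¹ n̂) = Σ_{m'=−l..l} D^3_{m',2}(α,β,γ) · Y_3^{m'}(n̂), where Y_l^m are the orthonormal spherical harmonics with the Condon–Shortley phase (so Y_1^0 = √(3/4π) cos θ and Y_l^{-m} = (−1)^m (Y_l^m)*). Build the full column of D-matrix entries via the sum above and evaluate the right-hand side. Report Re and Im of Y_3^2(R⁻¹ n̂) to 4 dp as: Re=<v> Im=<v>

Need the full column D^3_{m',2} for m'=−3..3 at α=6.0401, β=0.7822, γ=3.2791.
cos(β/2)=0.924490, sin(β/2)=0.381206
d^3_{-3,2}: single k=5 term ⇒ +0.018229;  D = +0.009784-0.015382i
d^3_{-2,2}: k∈[4..5] ⇒ +0.090243 -0.003069 = +0.087174;  D = +0.063116-0.060131i
d^3_{-1,2}: k∈[3..4] ⇒ +0.276831 -0.023534 = +0.253297;  D = +0.220055-0.125440i
d^3_{0,2}: k∈[2..3] ⇒ +0.581418 -0.098856 = +0.482562;  D = +0.464428-0.131045i
d^3_{1,2}: k∈[1..2] ⇒ +0.814087 -0.276831 = +0.537256;  D = +0.536982-0.017151i
d^3_{2,2}: k∈[0..1] ⇒ +0.624330 -0.530760 = +0.093570;  D = +0.091492+0.019611i
d^3_{3,2}: single k=0 term ⇒ -0.630589;  D = -0.566644-0.276690i
Y_3^{m'}(θ=1.6826,φ=5.3372) and Σ D·Y over m':
  (+0.0098-0.0154i)·(-0.3907+0.1224i)  (+0.0631-0.0601i)·(+0.0355-0.1068i)  (+0.2201-0.1254i)·(-0.1762-0.2443i)  (+0.4644-0.1310i)·(+0.1223+0.0000i)  (+0.5370-0.0172i)·(+0.1762-0.2443i)  (+0.0915+0.0196i)·(+0.0355+0.1068i)  (-0.5666-0.2767i)·(+0.3907+0.1224i)
Y_3^2(R⁻¹ n̂) = -0.114685-0.350558i

Re=-0.1147 Im=-0.3506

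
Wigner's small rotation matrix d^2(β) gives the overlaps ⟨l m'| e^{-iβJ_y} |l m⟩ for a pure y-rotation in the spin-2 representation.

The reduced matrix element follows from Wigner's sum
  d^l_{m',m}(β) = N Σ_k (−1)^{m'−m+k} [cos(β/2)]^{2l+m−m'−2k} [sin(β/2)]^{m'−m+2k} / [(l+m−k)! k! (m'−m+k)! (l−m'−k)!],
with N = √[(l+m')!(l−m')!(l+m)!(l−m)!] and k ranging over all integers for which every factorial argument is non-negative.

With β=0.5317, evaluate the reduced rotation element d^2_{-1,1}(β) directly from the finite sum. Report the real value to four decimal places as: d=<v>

d=0.1880

d^2_{-1,1}(β=0.5317) via Wigner's sum:
Half-angle: c=0.964870, s=0.262730. N=√(1·6·6·1)=6.000000
The bounds max(0,m−m')=2 and min(l+m,l−m')=3 give 2 terms
  k=2: (−1)^0·6.0000/(2)·0.9649^2·0.2627^2 = +0.192786
  k=3: (−1)^1·6.0000/(6)·0.9649^0·0.2627^4 = -0.004765
d^2_{-1,1}(0.5317) = +0.192786 -0.004765 = +0.188022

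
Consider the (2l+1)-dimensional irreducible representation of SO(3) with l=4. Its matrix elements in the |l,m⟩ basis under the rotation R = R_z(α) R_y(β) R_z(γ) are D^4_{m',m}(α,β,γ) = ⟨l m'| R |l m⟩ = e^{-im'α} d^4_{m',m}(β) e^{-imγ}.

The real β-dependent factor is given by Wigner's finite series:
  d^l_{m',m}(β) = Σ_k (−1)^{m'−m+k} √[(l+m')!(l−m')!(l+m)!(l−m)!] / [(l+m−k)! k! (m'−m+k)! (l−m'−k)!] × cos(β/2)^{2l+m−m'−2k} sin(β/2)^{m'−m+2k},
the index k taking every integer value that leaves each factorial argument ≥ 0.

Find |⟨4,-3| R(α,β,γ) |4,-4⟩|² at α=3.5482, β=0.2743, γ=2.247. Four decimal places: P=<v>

First d^4_{-3,-4}(β=0.2743), then the phase factors e^{-i(-3)α} and e^{-i(-4)γ}:
With c≡cos(β/2)=0.990610 and s≡sin(β/2)=0.136720, N=[1·5040·1·40320]^{1/2}=14255.272709
k∈{0} keeps every argument non-negative
  k=0: (−1)^1·14255.2727/(5040)·0.9906^7·0.1367^1 = -0.361990
d^4_{-3,-4}(0.2743) = -0.361990
|D^4_{-3,-4}|² = |d^4_{-3,-4}(β)|² = (-0.361990)² = 0.131037 (the z-rotation phases have unit modulus)

P=0.1310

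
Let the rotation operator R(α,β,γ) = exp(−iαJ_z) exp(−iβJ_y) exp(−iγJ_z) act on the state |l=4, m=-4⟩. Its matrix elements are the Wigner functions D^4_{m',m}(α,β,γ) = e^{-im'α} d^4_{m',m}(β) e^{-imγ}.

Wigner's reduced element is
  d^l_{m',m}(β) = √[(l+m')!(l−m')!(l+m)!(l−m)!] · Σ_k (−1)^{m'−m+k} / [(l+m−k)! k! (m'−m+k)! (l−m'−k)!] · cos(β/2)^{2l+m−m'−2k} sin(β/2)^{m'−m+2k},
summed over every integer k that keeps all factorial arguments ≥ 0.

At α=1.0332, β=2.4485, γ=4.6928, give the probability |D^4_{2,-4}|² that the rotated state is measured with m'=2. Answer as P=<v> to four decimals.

D^4_{2,-4}(1.0332,2.4485,4.6928) = e^{-i·2·1.0332}·d^4_{2,-4}(2.4485)·e^{-i·-4·4.6928}. Compute d first:
c=cos(2.4485/2)=0.339651, s=sin(2.4485/2)=0.940551; N=√[720·2·1·40320]=7619.763776
The bounds max(0,m−m')=0 and min(l+m,l−m')=0 give 1 term
  k=0: (−1)^6·7619.7638/(1440)·0.3397^2·0.9406^6 = +0.422611
d^4_{2,-4}(2.4485) = +0.422611
|D^4_{2,-4}|² = |d^4_{2,-4}(β)|² = (+0.422611)² = 0.178600 (the z-rotation phases have unit modulus)

P=0.1786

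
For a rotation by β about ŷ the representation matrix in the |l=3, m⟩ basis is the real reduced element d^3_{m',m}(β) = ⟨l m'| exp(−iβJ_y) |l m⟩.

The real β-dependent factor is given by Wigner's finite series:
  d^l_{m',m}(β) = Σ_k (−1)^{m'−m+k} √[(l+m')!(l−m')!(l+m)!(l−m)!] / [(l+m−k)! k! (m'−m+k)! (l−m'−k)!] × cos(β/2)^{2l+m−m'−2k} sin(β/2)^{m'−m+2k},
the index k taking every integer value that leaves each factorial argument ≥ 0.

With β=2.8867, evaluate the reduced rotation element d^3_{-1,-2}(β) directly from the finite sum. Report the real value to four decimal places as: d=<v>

d=0.0126

d^3_{-1,-2}(β=2.8867) via Wigner's sum:
With c≡cos(β/2)=0.127102 and s≡sin(β/2)=0.991890, N=[2·24·1·120]^{1/2}=75.894664
k: max(0,(-2)−(-1))=0 … min(3+(-2),3−(-1))=1
  k=0: (−1)^1·75.8947/(24)·0.1271^5·0.9919^1 = -0.000104
  k=1: (−1)^2·75.8947/(12)·0.1271^3·0.9919^3 = +0.012673
d^3_{-1,-2}(2.8867) = -0.000104 +0.012673 = +0.012569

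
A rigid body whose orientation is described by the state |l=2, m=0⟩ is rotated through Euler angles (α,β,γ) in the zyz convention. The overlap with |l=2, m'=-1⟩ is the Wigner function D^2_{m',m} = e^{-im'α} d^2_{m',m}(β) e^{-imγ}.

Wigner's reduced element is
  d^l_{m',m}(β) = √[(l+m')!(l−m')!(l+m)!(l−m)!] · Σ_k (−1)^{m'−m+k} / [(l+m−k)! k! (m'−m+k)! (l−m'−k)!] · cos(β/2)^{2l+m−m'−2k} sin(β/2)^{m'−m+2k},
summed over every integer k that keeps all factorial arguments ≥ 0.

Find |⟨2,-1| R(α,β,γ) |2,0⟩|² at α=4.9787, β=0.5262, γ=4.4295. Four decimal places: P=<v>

P=0.2829

Split into d^2_{-1,0}(β=0.5262) × two z-phases.
With c≡cos(β/2)=0.965588 and s≡sin(β/2)=0.260075, N=[1·6·2·2]^{1/2}=4.898979
k: max(0,(0)−(-1))=1 … min(2+(0),2−(-1))=2
  k=1: (−1)^0·4.8990/(2)·0.9656^3·0.2601^1 = +0.573523
  k=2: (−1)^1·4.8990/(2)·0.9656^1·0.2601^3 = -0.041607
d^2_{-1,0}(0.5262) = +0.573523 -0.041607 = +0.531916
|D^2_{-1,0}|² = |d^2_{-1,0}(β)|² = (+0.531916)² = 0.282934 (the z-rotation phases have unit modulus)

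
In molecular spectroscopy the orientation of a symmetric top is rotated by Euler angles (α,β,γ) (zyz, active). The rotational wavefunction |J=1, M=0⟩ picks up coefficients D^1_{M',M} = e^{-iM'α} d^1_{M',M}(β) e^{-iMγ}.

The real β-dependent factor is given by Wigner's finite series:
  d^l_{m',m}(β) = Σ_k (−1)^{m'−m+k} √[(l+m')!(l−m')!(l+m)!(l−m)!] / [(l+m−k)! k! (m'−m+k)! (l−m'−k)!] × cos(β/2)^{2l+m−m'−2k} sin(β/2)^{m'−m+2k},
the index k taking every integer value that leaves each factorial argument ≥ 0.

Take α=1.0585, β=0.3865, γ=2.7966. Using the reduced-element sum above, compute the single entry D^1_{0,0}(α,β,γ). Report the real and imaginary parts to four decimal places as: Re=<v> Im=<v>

First d^1_{0,0}(β=0.3865), then the phase factors e^{-i(0)α} and e^{-i(0)γ}:
Half-angle: c=0.981385, s=0.192049. N=√(1·1·1·1)=1.000000
k∈{0,1} keeps every argument non-negative
  k=0: (−1)^0·1.0000/(1)·0.9814^2·0.1920^0 = +0.963117
  k=1: (−1)^1·1.0000/(1)·0.9814^0·0.1920^2 = -0.036883
d^1_{0,0}(0.3865) = +0.963117 -0.036883 = +0.926234
Phases: e^{-i·(0)·1.0585}=+1.000000+0.000000i, e^{-i·(0)·2.7966}=+1.000000+0.000000i ⇒ D=+0.926234+0.000000i

Re=0.9262 Im=0.0000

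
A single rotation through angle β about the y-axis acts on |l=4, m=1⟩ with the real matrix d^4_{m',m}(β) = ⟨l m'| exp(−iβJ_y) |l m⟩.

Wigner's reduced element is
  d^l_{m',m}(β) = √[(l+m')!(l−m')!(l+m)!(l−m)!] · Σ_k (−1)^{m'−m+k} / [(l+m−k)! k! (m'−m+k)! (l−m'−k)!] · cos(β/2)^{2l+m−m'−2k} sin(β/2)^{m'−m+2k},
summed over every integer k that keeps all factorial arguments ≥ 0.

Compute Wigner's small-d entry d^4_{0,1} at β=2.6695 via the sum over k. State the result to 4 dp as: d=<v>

d=-0.5779

d^4_{0,1}(β=2.6695) via Wigner's sum:
With c≡cos(β/2)=0.233860 and s≡sin(β/2)=0.972270, N=[24·24·120·6]^{1/2}=643.987578
Admissible k: 1..4 (factorial args all ≥0)
  k=1: (−1)^0·643.9876/(144)·0.2339^7·0.9723^1 = +0.000166
  k=2: (−1)^1·643.9876/(24)·0.2339^5·0.9723^3 = -0.017251
  k=3: (−1)^2·643.9876/(24)·0.2339^3·0.9723^5 = +0.298175
  k=4: (−1)^3·643.9876/(144)·0.2339^1·0.9723^7 = -0.858975
d^4_{0,1}(2.6695) = +0.000166 -0.017251 +0.298175 -0.858975 = -0.577884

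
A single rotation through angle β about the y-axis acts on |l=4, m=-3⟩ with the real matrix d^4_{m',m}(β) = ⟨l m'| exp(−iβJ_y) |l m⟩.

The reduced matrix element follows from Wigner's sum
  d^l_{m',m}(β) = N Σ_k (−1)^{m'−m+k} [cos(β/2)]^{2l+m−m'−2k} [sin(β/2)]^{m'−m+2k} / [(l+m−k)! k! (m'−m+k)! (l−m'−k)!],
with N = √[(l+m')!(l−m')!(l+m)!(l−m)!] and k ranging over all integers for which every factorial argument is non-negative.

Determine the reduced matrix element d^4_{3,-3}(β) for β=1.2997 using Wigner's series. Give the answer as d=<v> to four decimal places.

d=0.1998

d^4_{3,-3}(β=1.2997) via Wigner's sum:
c=cos(1.2997/2)=0.796175, s=sin(1.2997/2)=0.605067; N=√[5040·1·1·5040]=5040.000000
k∈{0,1} keeps every argument non-negative
  k=0: (−1)^6·5040.0000/(720)·0.7962^2·0.6051^6 = +0.217739
  k=1: (−1)^7·5040.0000/(5040)·0.7962^0·0.6051^8 = -0.017965
d^4_{3,-3}(1.2997) = +0.217739 -0.017965 = +0.199774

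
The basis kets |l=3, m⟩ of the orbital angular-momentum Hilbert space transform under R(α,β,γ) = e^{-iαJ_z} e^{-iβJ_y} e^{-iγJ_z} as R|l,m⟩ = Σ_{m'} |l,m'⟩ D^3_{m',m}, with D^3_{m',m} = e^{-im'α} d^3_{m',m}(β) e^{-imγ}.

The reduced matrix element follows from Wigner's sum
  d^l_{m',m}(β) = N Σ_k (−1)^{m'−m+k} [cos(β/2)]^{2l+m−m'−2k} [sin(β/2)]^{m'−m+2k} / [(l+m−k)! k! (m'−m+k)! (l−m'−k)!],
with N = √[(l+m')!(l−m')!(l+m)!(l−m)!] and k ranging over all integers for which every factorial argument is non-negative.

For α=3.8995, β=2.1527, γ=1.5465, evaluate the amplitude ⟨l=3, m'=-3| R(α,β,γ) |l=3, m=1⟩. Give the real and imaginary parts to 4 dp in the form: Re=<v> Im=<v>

D^3_{-3,1}(3.8995,2.1527,1.5465) = e^{-i·-3·3.8995}·d^3_{-3,1}(2.1527)·e^{-i·1·1.5465}. Compute d first:
Half-angle: c=0.474544, s=0.880232. N=√(1·720·24·2)=185.903201
k∈{4} keeps every argument non-negative
  k=4: (−1)^0·185.9032/(48)·0.4745^2·0.8802^4 = +0.523585
d^3_{-3,1}(2.1527) = +0.523585
D = (+0.646453-0.762954i)·(+0.523585)·(+0.024294-0.999705i) = -0.391130-0.348078i

Re=-0.3911 Im=-0.3481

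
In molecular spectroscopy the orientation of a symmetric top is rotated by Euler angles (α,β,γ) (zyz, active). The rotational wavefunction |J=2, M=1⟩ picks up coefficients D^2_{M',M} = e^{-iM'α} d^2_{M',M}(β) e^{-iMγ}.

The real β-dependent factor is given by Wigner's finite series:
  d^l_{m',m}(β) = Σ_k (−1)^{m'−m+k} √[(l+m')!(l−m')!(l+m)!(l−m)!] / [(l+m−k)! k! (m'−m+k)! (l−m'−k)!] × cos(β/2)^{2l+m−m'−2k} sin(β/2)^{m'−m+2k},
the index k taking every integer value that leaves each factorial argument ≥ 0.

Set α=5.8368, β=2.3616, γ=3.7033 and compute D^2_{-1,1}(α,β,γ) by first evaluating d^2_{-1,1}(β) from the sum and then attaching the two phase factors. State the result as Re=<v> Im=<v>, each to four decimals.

Re=0.1925 Im=-0.3052

D^2_{-1,1}(5.8368,2.3616,3.7033) = e^{-i·-1·5.8368}·d^2_{-1,1}(2.3616)·e^{-i·1·3.7033}. Compute d first:
With c≡cos(β/2)=0.380185 and s≡sin(β/2)=0.924910, N=[1·6·6·1]^{1/2}=6.000000
k∈{2,3} keeps every argument non-negative
  k=2: (−1)^0·6.0000/(2)·0.3802^2·0.9249^2 = +0.370946
  k=3: (−1)^1·6.0000/(6)·0.3802^0·0.9249^4 = -0.731811
d^2_{-1,1}(2.3616) = +0.370946 -0.731811 = -0.360865
D = (+0.902013-0.431708i)·(-0.360865)·(-0.846347+0.532632i) = +0.192512-0.305225i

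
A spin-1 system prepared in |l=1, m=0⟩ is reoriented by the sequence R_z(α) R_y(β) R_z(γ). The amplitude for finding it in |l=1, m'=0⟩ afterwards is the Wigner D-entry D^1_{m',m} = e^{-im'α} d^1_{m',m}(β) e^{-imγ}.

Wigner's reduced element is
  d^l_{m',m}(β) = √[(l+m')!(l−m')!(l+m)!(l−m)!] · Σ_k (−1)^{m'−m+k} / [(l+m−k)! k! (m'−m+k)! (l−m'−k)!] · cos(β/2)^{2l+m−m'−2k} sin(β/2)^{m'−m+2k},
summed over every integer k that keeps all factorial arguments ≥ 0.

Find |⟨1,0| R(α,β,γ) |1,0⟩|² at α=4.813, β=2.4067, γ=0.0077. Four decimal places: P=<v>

D^1_{0,0}(4.813,2.4067,0.0077) = e^{-i·0·4.813}·d^1_{0,0}(2.4067)·e^{-i·0·0.0077}. Compute d first:
c=cos(2.4067/2)=0.359233, s=sin(2.4067/2)=0.933248; N=√[1·1·1·1]=1.000000
k: max(0,(0)−(0))=0 … min(1+(0),1−(0))=1
  k=0: (−1)^0·1.0000/(1)·0.3592^2·0.9332^0 = +0.129049
  k=1: (−1)^1·1.0000/(1)·0.3592^0·0.9332^2 = -0.870951
d^1_{0,0}(2.4067) = +0.129049 -0.870951 = -0.741903
|D^1_{0,0}|² = |d^1_{0,0}(β)|² = (-0.741903)² = 0.550420 (the z-rotation phases have unit modulus)

P=0.5504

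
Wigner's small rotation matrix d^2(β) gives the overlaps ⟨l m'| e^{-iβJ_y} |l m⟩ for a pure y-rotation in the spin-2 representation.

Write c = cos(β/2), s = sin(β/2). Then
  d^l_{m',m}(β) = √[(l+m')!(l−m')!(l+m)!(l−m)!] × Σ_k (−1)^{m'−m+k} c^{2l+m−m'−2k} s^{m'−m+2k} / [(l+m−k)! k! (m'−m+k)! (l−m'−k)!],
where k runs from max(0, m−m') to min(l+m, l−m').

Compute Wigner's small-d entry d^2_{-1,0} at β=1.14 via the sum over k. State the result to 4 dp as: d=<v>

d=0.4647

d^2_{-1,0}(β=1.14) via Wigner's sum:
Half-angle: c=0.841901, s=0.539632. N=√(1·6·2·2)=4.898979
k: max(0,(0)−(-1))=1 … min(2+(0),2−(-1))=2
  k=1: (−1)^0·4.8990/(2)·0.8419^3·0.5396^1 = +0.788781
  k=2: (−1)^1·4.8990/(2)·0.8419^1·0.5396^3 = -0.324063
d^2_{-1,0}(1.14) = +0.788781 -0.324063 = +0.464718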